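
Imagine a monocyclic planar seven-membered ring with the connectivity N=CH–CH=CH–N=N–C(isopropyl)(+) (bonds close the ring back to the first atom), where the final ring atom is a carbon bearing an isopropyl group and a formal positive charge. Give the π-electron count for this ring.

The p orbitals form a continuous loop: every atom in a ring double bond is sp² and brings one electron to the p orbital; the doubly-bonded nitrogens are pyridine-type — their lone pairs lie in the ring plane, leaving one electron in the p orbital; the carbocation has an empty p orbital. The ring is fully conjugated.
π-electron count: 3 × 2 = 6 from the double-bond units + 0 from the C(isopropyl)(+) atom = 6.

6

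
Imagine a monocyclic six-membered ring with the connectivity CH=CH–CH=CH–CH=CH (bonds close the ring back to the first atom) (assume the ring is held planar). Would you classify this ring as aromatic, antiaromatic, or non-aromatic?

Aromatic

Check conjugation: every atom in a ring double bond is sp² and brings one electron to the p orbital — every position has a p orbital, so the cyclic π system is continuous.
Adding the contributions, 3 × 2 = 6 from the 3 double-bond units.
6 = 4(1) + 2, which satisfies Hückel's 4n+2 rule.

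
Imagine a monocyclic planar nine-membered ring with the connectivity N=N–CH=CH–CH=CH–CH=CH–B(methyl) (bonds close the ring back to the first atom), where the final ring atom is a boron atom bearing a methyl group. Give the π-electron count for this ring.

8

All ring atoms are sp² and supply a p orbital to the ring (each doubly-bonded ring atom is sp² with one p-orbital electron; each =N– nitrogen is pyridine-type (lone pair in the sp² plane, one electron in the p orbital); the boron has an empty p orbital); the conjugation is uninterrupted.
Tallying contributions gives 4 × 2 = 8 from the double-bond units + 0 from the B(methyl) atom = 8.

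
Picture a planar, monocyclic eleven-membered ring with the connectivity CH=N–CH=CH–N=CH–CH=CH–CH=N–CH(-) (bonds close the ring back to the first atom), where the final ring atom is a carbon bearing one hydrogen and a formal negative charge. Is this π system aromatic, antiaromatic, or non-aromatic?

All ring atoms are sp² and supply a p orbital to the ring (the double-bond atoms are sp², each contributing one p electron; each =N– nitrogen is pyridine-type (lone pair in the sp² plane, one electron in the p orbital); the carbanion's lone pair occupies the p orbital); the conjugation is uninterrupted.
Adding the contributions, 5 × 2 = 10 from the double-bond units + 2 from the CH(-) atom = 12.
12 is a 4n count (n = 3), so the planar conjugated ring is antiaromatic.

Antiaromatic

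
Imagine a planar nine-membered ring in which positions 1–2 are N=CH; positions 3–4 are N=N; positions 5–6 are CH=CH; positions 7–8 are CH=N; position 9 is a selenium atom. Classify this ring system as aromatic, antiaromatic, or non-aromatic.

All ring atoms are sp² and supply a p orbital to the ring (every atom in a ring double bond is sp² and brings one electron to the p orbital; each sp² =N– keeps its lone pair in-plane and puts one electron into the π system; the selenium donates one lone pair from its p orbital); the conjugation is uninterrupted.
Counting π electrons: 4 × 2 = 8 from the double-bond units + 2 from the Se atom = 10.
With 10 π electrons (n = 2), the Hückel 4n+2 condition holds.

Aromatic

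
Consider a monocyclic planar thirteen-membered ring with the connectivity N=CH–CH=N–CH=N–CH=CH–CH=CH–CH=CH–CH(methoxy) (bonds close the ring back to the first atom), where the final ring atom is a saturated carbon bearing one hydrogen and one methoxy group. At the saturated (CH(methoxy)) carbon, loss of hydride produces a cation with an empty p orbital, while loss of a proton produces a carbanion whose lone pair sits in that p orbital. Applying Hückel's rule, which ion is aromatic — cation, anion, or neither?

The anion

Once that carbon is sp², every ring atom has a p orbital and both ions are fully conjugated.
Cation: 6 × 2 + 0 = 12 π electrons → 4(3), antiaromatic.
Anion: 6 × 2 + 2 = 14 π electrons → 4(3)+2, aromatic.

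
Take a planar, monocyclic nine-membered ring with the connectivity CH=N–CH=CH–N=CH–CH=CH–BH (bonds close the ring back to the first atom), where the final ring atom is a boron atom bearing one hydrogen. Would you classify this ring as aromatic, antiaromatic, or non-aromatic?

All ring atoms are sp² and supply a p orbital to the ring (the double-bond atoms are sp², each contributing one p electron; the doubly-bonded nitrogens are pyridine-type — their lone pairs lie in the ring plane, leaving one electron in the p orbital; the boron has an empty p orbital); the conjugation is uninterrupted.
Adding the contributions, 4 × 2 = 8 from the double-bond units + 0 from the BH atom = 8.
8 = 4(2); a planar, fully conjugated 4n system is antiaromatic.

Antiaromatic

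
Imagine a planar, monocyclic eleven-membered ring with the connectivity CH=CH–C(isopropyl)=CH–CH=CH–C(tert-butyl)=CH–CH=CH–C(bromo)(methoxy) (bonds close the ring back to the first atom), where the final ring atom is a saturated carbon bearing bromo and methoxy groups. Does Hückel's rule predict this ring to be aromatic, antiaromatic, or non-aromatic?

At the C(bromo)(methoxy) position, that saturated carbon is sp³ and has no p orbital in the ring π system; the ring's p-orbital overlap is broken there.
Without a continuous loop of overlapping p orbitals the Hückel electron count never comes into play.

Non-aromatic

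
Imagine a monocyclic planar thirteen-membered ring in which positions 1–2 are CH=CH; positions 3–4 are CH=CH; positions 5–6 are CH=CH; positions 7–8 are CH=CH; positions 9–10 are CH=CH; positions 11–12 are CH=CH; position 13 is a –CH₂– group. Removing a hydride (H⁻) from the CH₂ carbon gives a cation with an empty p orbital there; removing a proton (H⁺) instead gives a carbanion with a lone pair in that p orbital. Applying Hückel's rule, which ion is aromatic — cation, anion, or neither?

The anion

Once that carbon is sp², every ring atom has a p orbital and both ions are fully conjugated.
Cation: 6 × 2 + 0 = 12 π electrons → 4(3), antiaromatic.
Anion: 6 × 2 + 2 = 14 π electrons → 4(3)+2, aromatic.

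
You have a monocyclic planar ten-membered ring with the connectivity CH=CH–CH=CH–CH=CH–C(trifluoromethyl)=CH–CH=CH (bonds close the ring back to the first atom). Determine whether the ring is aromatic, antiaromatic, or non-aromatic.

Aromatic

All ring atoms are sp² and supply a p orbital to the ring (every atom in a ring double bond is sp² and brings one electron to the p orbital); the conjugation is uninterrupted.
π-electron count: 5 × 2 = 10 from the 5 double-bond units.
That gives a 4n+2 count (10, n = 2).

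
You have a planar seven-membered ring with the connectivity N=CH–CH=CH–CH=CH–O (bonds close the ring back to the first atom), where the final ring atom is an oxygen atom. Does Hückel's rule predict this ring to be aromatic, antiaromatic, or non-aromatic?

The p orbitals form a continuous loop: the double-bond atoms are sp², each contributing one p electron; each sp² =N– keeps its lone pair in-plane and puts one electron into the π system; the oxygen donates one lone pair from its p orbital. The ring is fully conjugated.
Adding the contributions, 3 × 2 = 6 from the double-bond units + 2 from the O atom = 8.
8 = 4(2); a planar, fully conjugated 4n system is antiaromatic.

Antiaromatic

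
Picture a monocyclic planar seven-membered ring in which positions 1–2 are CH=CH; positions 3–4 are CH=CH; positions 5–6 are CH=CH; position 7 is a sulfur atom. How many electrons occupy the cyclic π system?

All ring atoms are sp² and supply a p orbital to the ring (every atom in a ring double bond is sp² and brings one electron to the p orbital; the sulfur donates one lone pair from its p orbital); the conjugation is uninterrupted.
Tallying contributions gives 3 × 2 = 6 from the double-bond units + 2 from the S atom = 8.

8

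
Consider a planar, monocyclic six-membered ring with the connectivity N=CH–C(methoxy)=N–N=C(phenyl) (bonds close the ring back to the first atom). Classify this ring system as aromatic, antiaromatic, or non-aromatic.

Aromatic

All ring atoms are sp² and supply a p orbital to the ring (each doubly-bonded ring atom is sp² with one p-orbital electron; each sp² =N– keeps its lone pair in-plane and puts one electron into the π system); the conjugation is uninterrupted.
Tallying contributions gives 3 × 2 = 6 from the 3 double-bond units.
That gives a 4n+2 count (6, n = 1).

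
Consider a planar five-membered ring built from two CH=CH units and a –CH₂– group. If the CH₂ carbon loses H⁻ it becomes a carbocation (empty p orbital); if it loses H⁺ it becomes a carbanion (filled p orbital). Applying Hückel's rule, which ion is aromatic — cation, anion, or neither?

The anion

Both ions have a continuous loop of p orbitals — each ring atom is sp².
Cation: 2 × 2 + 0 = 4 π electrons → 4(1), antiaromatic.
Anion: 2 × 2 + 2 = 6 π electrons → 4(1)+2, aromatic.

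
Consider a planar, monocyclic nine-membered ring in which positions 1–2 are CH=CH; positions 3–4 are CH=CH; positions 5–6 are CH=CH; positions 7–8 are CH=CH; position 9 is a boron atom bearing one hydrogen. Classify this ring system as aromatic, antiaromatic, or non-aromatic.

The p orbitals form a continuous loop: the double-bond atoms are sp², each contributing one p electron; the boron has an empty p orbital. The ring is fully conjugated.
Adding the contributions, 4 × 2 = 8 from the double-bond units + 0 from the BH atom = 8.
A 4n π count (8, n = 2) in a planar conjugated ring means antiaromatic.

Antiaromatic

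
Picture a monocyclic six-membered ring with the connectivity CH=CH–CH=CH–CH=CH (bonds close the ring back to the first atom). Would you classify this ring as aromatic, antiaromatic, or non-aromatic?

Aromatic

Every ring atom contributes a p orbital perpendicular to the ring (every atom in a ring double bond is sp² and brings one electron to the p orbital), so the π system is cyclic and fully conjugated.
Tallying contributions gives 3 × 2 = 6 from the 3 double-bond units.
That gives a 4n+2 count (6, n = 1).
This is benzene.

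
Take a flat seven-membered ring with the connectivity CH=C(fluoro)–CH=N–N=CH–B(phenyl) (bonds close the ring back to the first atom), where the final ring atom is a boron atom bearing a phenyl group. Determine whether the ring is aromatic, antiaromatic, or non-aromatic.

Every ring atom contributes a p orbital perpendicular to the ring (each doubly-bonded ring atom is sp² with one p-orbital electron; the doubly-bonded nitrogens are pyridine-type — their lone pairs lie in the ring plane, leaving one electron in the p orbital; the boron has an empty p orbital), so the π system is cyclic and fully conjugated.
Adding the contributions, 3 × 2 = 6 from the double-bond units + 0 from the B(phenyl) atom = 6.
6 = 4(1) + 2, which satisfies Hückel's 4n+2 rule.

Aromatic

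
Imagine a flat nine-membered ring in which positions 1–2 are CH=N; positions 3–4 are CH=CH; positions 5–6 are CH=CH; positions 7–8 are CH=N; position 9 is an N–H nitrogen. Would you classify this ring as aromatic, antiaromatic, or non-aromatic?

Every ring atom contributes a p orbital perpendicular to the ring (every atom in a ring double bond is sp² and brings one electron to the p orbital; the doubly-bonded nitrogens are pyridine-type — their lone pairs lie in the ring plane, leaving one electron in the p orbital; the pyrrole-type nitrogen donates its lone pair from the p orbital), so the π system is cyclic and fully conjugated.
Tallying contributions gives 4 × 2 = 8 from the double-bond units + 2 from the NH atom = 10.
With 10 π electrons (n = 2), the Hückel 4n+2 condition holds.

Aromatic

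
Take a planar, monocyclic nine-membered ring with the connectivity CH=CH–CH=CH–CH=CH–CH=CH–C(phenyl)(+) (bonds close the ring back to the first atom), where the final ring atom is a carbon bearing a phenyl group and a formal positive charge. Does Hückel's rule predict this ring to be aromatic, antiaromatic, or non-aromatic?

All ring atoms are sp² and supply a p orbital to the ring (every atom in a ring double bond is sp² and brings one electron to the p orbital; the carbocation has an empty p orbital); the conjugation is uninterrupted.
Adding the contributions, 4 × 2 = 8 from the double-bond units + 0 from the C(phenyl)(+) atom = 8.
With 8 = 4·2 π electrons, Hückel's rule classifies the planar ring as antiaromatic.

Antiaromatic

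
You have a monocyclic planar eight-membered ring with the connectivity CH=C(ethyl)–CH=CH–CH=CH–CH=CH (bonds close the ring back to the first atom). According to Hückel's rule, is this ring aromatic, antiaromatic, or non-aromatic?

All ring atoms are sp² and supply a p orbital to the ring (every atom in a ring double bond is sp² and brings one electron to the p orbital); the conjugation is uninterrupted.
Counting π electrons: 4 × 2 = 8 from the 4 double-bond units.
8 is a 4n count (n = 2), so the planar conjugated ring is antiaromatic.

Antiaromatic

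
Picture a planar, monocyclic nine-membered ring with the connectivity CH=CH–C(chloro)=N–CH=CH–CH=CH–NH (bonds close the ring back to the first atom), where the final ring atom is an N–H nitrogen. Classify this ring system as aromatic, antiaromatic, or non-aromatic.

Aromatic

Every ring atom contributes a p orbital perpendicular to the ring (the double-bond atoms are sp², each contributing one p electron; each =N– nitrogen is pyridine-type (lone pair in the sp² plane, one electron in the p orbital); the pyrrole-type nitrogen donates its lone pair from the p orbital), so the π system is cyclic and fully conjugated.
Adding the contributions, 4 × 2 = 8 from the double-bond units + 2 from the NH atom = 10.
Since 10 = 4·2 + 2, the ring meets the 4n+2 criterion.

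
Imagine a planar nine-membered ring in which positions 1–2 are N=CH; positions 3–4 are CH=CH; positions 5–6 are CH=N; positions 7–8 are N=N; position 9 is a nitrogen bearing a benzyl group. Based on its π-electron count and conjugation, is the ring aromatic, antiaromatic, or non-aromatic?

All ring atoms are sp² and supply a p orbital to the ring (every atom in a ring double bond is sp² and brings one electron to the p orbital; the doubly-bonded nitrogens are pyridine-type — their lone pairs lie in the ring plane, leaving one electron in the p orbital; the pyrrole-type nitrogen donates its lone pair from the p orbital); the conjugation is uninterrupted.
Counting π electrons: 4 × 2 = 8 from the double-bond units + 2 from the N(benzyl) atom = 10.
10 = 4(2) + 2, which satisfies Hückel's 4n+2 rule.

Aromatic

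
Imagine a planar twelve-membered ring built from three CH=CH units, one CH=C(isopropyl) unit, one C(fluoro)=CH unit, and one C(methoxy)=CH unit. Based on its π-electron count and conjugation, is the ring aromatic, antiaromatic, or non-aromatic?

Antiaromatic

Check conjugation: the double-bond atoms are sp², each contributing one p electron — every position has a p orbital, so the cyclic π system is continuous.
π-electron count: 6 × 2 = 12 from the 6 double-bond units.
12 is a 4n count (n = 3), so the planar conjugated ring is antiaromatic.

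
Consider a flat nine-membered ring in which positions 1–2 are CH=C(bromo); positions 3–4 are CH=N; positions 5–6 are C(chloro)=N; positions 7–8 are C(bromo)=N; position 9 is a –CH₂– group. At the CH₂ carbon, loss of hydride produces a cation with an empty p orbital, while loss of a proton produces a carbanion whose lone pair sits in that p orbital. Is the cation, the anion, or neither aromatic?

In both ions every ring atom is sp² and contributes a p orbital, so both rings are fully conjugated.
Cation: 4 × 2 + 0 = 8 π electrons → 4(2), antiaromatic.
Anion: 4 × 2 + 2 = 10 π electrons → 4(2)+2, aromatic.

The anion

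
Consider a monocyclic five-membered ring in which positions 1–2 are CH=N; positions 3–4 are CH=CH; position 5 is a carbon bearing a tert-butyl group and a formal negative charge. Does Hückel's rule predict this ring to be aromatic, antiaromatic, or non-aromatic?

Aromatic

Every ring atom contributes a p orbital perpendicular to the ring (each doubly-bonded ring atom is sp² with one p-orbital electron; each sp² =N– keeps its lone pair in-plane and puts one electron into the π system; the carbanion's lone pair occupies the p orbital), so the π system is cyclic and fully conjugated.
Adding the contributions, 2 × 2 = 4 from the double-bond units + 2 from the C(tert-butyl)(-) atom = 6.
That gives a 4n+2 count (6, n = 1).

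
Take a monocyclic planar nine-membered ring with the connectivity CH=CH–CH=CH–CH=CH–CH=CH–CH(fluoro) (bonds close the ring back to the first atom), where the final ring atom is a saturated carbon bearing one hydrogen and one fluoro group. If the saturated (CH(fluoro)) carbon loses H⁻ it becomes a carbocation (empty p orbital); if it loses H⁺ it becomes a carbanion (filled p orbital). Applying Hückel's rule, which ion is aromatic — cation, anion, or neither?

The anion

Both ions have a continuous loop of p orbitals — each ring atom is sp².
Cation: 4 × 2 + 0 = 8 π electrons → 4(2), antiaromatic.
Anion: 4 × 2 + 2 = 10 π electrons → 4(2)+2, aromatic.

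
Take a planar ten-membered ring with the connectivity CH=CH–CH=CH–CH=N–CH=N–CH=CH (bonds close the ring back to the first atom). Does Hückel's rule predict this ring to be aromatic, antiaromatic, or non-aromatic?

Aromatic

All ring atoms are sp² and supply a p orbital to the ring (each doubly-bonded ring atom is sp² with one p-orbital electron; each =N– nitrogen is pyridine-type (lone pair in the sp² plane, one electron in the p orbital)); the conjugation is uninterrupted.
Adding the contributions, 5 × 2 = 10 from the 5 double-bond units.
10 = 4(2) + 2, which satisfies Hückel's 4n+2 rule.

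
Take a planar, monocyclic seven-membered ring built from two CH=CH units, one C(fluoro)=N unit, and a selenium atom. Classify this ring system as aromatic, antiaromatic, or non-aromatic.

All ring atoms are sp² and supply a p orbital to the ring (every atom in a ring double bond is sp² and brings one electron to the p orbital; each =N– nitrogen is pyridine-type (lone pair in the sp² plane, one electron in the p orbital); the selenium donates one lone pair from its p orbital); the conjugation is uninterrupted.
Adding the contributions, 3 × 2 = 6 from the double-bond units + 2 from the Se atom = 8.
With 8 = 4·2 π electrons, Hückel's rule classifies the planar ring as antiaromatic.

Antiaromatic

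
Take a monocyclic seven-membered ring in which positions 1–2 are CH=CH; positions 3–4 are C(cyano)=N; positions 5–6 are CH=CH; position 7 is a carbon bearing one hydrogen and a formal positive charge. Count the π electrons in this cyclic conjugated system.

6

All ring atoms are sp² and supply a p orbital to the ring (every atom in a ring double bond is sp² and brings one electron to the p orbital; each =N– nitrogen is pyridine-type (lone pair in the sp² plane, one electron in the p orbital); the carbocation has an empty p orbital); the conjugation is uninterrupted.
π-electron count: 3 × 2 = 6 from the double-bond units + 0 from the CH(+) atom = 6.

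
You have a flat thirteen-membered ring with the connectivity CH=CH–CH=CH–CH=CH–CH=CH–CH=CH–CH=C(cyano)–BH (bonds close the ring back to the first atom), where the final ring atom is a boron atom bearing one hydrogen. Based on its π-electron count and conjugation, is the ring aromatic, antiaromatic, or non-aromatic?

All ring atoms are sp² and supply a p orbital to the ring (each doubly-bonded ring atom is sp² with one p-orbital electron; the boron has an empty p orbital); the conjugation is uninterrupted.
π-electron count: 6 × 2 = 12 from the double-bond units + 0 from the BH atom = 12.
12 = 4(3); a planar, fully conjugated 4n system is antiaromatic.

Antiaromatic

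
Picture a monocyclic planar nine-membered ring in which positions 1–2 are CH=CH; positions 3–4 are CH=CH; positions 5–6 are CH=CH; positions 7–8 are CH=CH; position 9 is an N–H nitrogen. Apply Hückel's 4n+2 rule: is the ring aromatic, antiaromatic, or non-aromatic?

Every ring atom contributes a p orbital perpendicular to the ring (every atom in a ring double bond is sp² and brings one electron to the p orbital; the pyrrole-type nitrogen donates its lone pair from the p orbital), so the π system is cyclic and fully conjugated.
Tallying contributions gives 4 × 2 = 8 from the double-bond units + 2 from the NH atom = 10.
10 = 4(2) + 2, which satisfies Hückel's 4n+2 rule.

Aromatic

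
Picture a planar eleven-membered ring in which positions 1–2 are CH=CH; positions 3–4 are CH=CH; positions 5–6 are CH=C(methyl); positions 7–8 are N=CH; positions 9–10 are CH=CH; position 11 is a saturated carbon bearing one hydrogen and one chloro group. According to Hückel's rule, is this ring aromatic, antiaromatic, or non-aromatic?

At the CH(chloro) position, that saturated carbon is sp³ and has no p orbital in the ring π system; the ring's p-orbital overlap is broken there.
Broken conjugation rules out both aromaticity and antiaromaticity.

Non-aromatic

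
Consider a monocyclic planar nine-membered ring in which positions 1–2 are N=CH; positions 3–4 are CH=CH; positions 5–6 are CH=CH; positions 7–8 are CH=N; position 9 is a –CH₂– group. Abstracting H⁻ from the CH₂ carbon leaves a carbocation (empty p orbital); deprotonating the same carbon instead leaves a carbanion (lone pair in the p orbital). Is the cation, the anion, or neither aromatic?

The anion

Both ions have a continuous loop of p orbitals — each ring atom is sp².
Cation: 4 × 2 + 0 = 8 π electrons → 4(2), antiaromatic.
Anion: 4 × 2 + 2 = 10 π electrons → 4(2)+2, aromatic.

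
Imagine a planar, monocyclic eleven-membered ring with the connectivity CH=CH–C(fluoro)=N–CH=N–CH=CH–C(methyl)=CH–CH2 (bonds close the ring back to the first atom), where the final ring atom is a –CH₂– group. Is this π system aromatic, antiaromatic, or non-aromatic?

Non-aromatic

Because the tetrahedral CH₂ carbon is sp³ and has no p orbital in the ring π system at the CH2 position, the π system cannot extend all the way around the ring.
Broken conjugation rules out both aromaticity and antiaromaticity.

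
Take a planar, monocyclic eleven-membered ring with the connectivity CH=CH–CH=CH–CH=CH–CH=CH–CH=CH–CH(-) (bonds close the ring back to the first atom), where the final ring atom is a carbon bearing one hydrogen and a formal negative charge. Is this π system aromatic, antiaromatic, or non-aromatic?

Antiaromatic

Every ring atom contributes a p orbital perpendicular to the ring (each doubly-bonded ring atom is sp² with one p-orbital electron; the carbanion's lone pair occupies the p orbital), so the π system is cyclic and fully conjugated.
Adding the contributions, 5 × 2 = 10 from the double-bond units + 2 from the CH(-) atom = 12.
With 12 = 4·3 π electrons, Hückel's rule classifies the planar ring as antiaromatic.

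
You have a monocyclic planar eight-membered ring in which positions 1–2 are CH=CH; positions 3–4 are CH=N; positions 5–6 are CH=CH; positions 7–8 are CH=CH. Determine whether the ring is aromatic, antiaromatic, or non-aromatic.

Antiaromatic

Every ring atom contributes a p orbital perpendicular to the ring (each doubly-bonded ring atom is sp² with one p-orbital electron; the doubly-bonded nitrogens are pyridine-type — their lone pairs lie in the ring plane, leaving one electron in the p orbital), so the π system is cyclic and fully conjugated.
Adding the contributions, 4 × 2 = 8 from the 4 double-bond units.
A 4n π count (8, n = 2) in a planar conjugated ring means antiaromatic.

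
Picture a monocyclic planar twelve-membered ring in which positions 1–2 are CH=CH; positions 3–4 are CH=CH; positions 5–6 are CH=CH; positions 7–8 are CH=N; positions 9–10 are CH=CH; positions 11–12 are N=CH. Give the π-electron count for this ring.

Every ring atom contributes a p orbital perpendicular to the ring (each doubly-bonded ring atom is sp² with one p-orbital electron; each sp² =N– keeps its lone pair in-plane and puts one electron into the π system), so the π system is cyclic and fully conjugated.
π-electron count: 6 × 2 = 12 from the 6 double-bond units.

12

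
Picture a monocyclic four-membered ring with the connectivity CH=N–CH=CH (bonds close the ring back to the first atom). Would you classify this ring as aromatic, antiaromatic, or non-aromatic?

All ring atoms are sp² and supply a p orbital to the ring (the double-bond atoms are sp², each contributing one p electron; the doubly-bonded nitrogens are pyridine-type — their lone pairs lie in the ring plane, leaving one electron in the p orbital); the conjugation is uninterrupted.
π-electron count: 2 × 2 = 4 from the 2 double-bond units.
A 4n π count (4, n = 1) in a planar conjugated ring means antiaromatic.

Antiaromatic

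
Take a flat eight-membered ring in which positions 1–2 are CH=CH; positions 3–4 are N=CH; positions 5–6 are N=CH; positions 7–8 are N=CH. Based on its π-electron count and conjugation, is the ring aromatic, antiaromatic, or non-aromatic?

Every ring atom contributes a p orbital perpendicular to the ring (each doubly-bonded ring atom is sp² with one p-orbital electron; each sp² =N– keeps its lone pair in-plane and puts one electron into the π system), so the π system is cyclic and fully conjugated.
Tallying contributions gives 4 × 2 = 8 from the 4 double-bond units.
With 8 = 4·2 π electrons, Hückel's rule classifies the planar ring as antiaromatic.

Antiaromatic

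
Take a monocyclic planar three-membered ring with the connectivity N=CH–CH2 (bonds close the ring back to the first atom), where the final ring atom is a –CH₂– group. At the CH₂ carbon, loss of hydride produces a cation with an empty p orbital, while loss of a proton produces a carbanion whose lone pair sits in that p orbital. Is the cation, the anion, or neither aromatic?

The cation

In both ions every ring atom is sp² and contributes a p orbital, so both rings are fully conjugated.
Cation: 1 × 2 + 0 = 2 π electrons → 4(0)+2, aromatic.
Anion: 1 × 2 + 2 = 4 π electrons → 4(1), antiaromatic.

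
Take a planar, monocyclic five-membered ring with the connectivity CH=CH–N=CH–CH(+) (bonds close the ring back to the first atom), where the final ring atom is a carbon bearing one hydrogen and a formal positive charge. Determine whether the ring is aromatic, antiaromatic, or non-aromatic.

Antiaromatic

Every ring atom contributes a p orbital perpendicular to the ring (the double-bond atoms are sp², each contributing one p electron; each sp² =N– keeps its lone pair in-plane and puts one electron into the π system; the carbocation has an empty p orbital), so the π system is cyclic and fully conjugated.
Counting π electrons: 2 × 2 = 4 from the double-bond units + 0 from the CH(+) atom = 4.
4 is a 4n count (n = 1), so the planar conjugated ring is antiaromatic.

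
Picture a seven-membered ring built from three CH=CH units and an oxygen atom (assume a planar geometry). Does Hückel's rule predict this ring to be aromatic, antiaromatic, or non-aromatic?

Every ring atom contributes a p orbital perpendicular to the ring (every atom in a ring double bond is sp² and brings one electron to the p orbital; the oxygen donates one lone pair from its p orbital), so the π system is cyclic and fully conjugated.
Adding the contributions, 3 × 2 = 6 from the double-bond units + 2 from the O atom = 8.
A 4n π count (8, n = 2) in a planar conjugated ring means antiaromatic.

Antiaromatic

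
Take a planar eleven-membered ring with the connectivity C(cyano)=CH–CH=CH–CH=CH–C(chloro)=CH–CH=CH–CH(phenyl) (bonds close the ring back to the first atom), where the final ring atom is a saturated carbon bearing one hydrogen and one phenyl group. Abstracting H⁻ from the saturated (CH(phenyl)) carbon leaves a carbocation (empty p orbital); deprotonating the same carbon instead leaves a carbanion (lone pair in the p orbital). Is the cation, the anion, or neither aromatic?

The cation

Both ions have a continuous loop of p orbitals — each ring atom is sp².
Cation: 5 × 2 + 0 = 10 π electrons → 4(2)+2, aromatic.
Anion: 5 × 2 + 2 = 12 π electrons → 4(3), antiaromatic.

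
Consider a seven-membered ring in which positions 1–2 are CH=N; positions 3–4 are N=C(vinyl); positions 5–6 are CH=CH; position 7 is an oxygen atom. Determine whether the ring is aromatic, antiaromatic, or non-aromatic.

Antiaromatic

Check conjugation: every atom in a ring double bond is sp² and brings one electron to the p orbital; each sp² =N– keeps its lone pair in-plane and puts one electron into the π system; the oxygen donates one lone pair from its p orbital — every position has a p orbital, so the cyclic π system is continuous.
π-electron count: 3 × 2 = 6 from the double-bond units + 2 from the O atom = 8.
A 4n π count (8, n = 2) in a planar conjugated ring means antiaromatic.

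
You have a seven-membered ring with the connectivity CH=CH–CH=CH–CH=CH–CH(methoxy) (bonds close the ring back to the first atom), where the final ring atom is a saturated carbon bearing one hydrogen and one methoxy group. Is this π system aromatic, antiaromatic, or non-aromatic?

Non-aromatic

The CH(methoxy) position has four σ bonds — that saturated carbon is sp³ and has no p orbital in the ring π system — so the cyclic conjugation is interrupted.
Broken conjugation rules out both aromaticity and antiaromaticity.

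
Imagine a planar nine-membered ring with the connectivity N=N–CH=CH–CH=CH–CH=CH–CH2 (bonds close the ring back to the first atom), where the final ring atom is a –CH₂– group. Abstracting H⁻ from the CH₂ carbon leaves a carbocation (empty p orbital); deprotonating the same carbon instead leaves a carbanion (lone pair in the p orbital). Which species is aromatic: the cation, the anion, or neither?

Both ions have a continuous loop of p orbitals — each ring atom is sp².
Cation: 4 × 2 + 0 = 8 π electrons → 4(2), antiaromatic.
Anion: 4 × 2 + 2 = 10 π electrons → 4(2)+2, aromatic.

The anion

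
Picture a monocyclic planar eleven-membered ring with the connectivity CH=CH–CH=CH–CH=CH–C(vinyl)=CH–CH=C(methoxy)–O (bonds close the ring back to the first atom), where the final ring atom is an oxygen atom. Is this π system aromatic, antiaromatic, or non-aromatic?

The p orbitals form a continuous loop: each doubly-bonded ring atom is sp² with one p-orbital electron; the oxygen donates one lone pair from its p orbital. The ring is fully conjugated.
Adding the contributions, 5 × 2 = 10 from the double-bond units + 2 from the O atom = 12.
A 4n π count (12, n = 3) in a planar conjugated ring means antiaromatic.

Antiaromatic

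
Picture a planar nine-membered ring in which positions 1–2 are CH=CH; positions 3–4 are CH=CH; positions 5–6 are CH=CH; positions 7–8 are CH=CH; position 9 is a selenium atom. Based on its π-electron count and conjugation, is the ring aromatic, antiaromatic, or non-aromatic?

All ring atoms are sp² and supply a p orbital to the ring (every atom in a ring double bond is sp² and brings one electron to the p orbital; the selenium donates one lone pair from its p orbital); the conjugation is uninterrupted.
π-electron count: 4 × 2 = 8 from the double-bond units + 2 from the Se atom = 10.
With 10 π electrons (n = 2), the Hückel 4n+2 condition holds.

Aromatic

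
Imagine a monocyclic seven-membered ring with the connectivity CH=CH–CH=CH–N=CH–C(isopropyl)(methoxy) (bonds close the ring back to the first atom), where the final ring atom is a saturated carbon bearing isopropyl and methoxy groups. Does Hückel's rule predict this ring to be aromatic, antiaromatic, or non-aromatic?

The C(isopropyl)(methoxy) position has four σ bonds — that saturated carbon is sp³ and has no p orbital in the ring π system — so the cyclic conjugation is interrupted.
Broken conjugation rules out both aromaticity and antiaromaticity.

Non-aromatic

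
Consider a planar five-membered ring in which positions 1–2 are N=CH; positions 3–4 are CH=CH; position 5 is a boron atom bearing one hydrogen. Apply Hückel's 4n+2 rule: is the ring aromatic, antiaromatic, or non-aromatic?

Check conjugation: every atom in a ring double bond is sp² and brings one electron to the p orbital; each sp² =N– keeps its lone pair in-plane and puts one electron into the π system; the boron has an empty p orbital — every position has a p orbital, so the cyclic π system is continuous.
π-electron count: 2 × 2 = 4 from the double-bond units + 0 from the BH atom = 4.
A 4n π count (4, n = 1) in a planar conjugated ring means antiaromatic.

Antiaromatic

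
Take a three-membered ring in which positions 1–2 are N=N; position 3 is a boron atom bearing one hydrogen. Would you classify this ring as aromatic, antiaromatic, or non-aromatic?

The p orbitals form a continuous loop: the double-bond atoms are sp², each contributing one p electron; the doubly-bonded nitrogens are pyridine-type — their lone pairs lie in the ring plane, leaving one electron in the p orbital; the boron has an empty p orbital. The ring is fully conjugated.
π-electron count: 1 × 2 = 2 from the double-bond unit + 0 from the BH atom = 2.
With 2 π electrons (n = 0), the Hückel 4n+2 condition holds.

Aromatic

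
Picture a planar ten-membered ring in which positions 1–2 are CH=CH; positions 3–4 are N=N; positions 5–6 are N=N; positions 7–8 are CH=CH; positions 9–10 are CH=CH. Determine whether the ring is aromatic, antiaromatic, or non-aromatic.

Aromatic

The p orbitals form a continuous loop: each doubly-bonded ring atom is sp² with one p-orbital electron; each =N– nitrogen is pyridine-type (lone pair in the sp² plane, one electron in the p orbital). The ring is fully conjugated.
Adding the contributions, 5 × 2 = 10 from the 5 double-bond units.
Since 10 = 4·2 + 2, the ring meets the 4n+2 criterion.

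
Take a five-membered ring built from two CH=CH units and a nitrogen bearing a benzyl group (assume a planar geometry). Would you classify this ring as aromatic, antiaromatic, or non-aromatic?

The p orbitals form a continuous loop: every atom in a ring double bond is sp² and brings one electron to the p orbital; the pyrrole-type nitrogen donates its lone pair from the p orbital. The ring is fully conjugated.
π-electron count: 2 × 2 = 4 from the double-bond units + 2 from the N(benzyl) atom = 6.
Since 6 = 4·1 + 2, the ring meets the 4n+2 criterion.

Aromatic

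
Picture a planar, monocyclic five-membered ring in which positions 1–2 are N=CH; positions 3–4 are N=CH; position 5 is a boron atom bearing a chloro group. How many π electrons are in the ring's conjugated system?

4

Check conjugation: every atom in a ring double bond is sp² and brings one electron to the p orbital; each =N– nitrogen is pyridine-type (lone pair in the sp² plane, one electron in the p orbital); the boron has an empty p orbital — every position has a p orbital, so the cyclic π system is continuous.
Counting π electrons: 2 × 2 = 4 from the double-bond units + 0 from the B(chloro) atom = 4.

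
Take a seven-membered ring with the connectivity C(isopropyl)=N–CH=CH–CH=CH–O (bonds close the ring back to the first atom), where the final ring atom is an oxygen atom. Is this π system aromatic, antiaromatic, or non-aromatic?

Antiaromatic

Every ring atom contributes a p orbital perpendicular to the ring (each doubly-bonded ring atom is sp² with one p-orbital electron; the doubly-bonded nitrogens are pyridine-type — their lone pairs lie in the ring plane, leaving one electron in the p orbital; the oxygen donates one lone pair from its p orbital), so the π system is cyclic and fully conjugated.
Counting π electrons: 3 × 2 = 6 from the double-bond units + 2 from the O atom = 8.
8 is a 4n count (n = 2), so the planar conjugated ring is antiaromatic.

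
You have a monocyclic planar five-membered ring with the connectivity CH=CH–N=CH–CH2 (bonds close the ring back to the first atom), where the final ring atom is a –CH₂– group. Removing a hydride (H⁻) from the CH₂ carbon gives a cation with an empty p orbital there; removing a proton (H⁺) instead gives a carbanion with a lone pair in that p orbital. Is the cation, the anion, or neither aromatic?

Both ions have a continuous loop of p orbitals — each ring atom is sp².
Cation: 2 × 2 + 0 = 4 π electrons → 4(1), antiaromatic.
Anion: 2 × 2 + 2 = 6 π electrons → 4(1)+2, aromatic.

The anion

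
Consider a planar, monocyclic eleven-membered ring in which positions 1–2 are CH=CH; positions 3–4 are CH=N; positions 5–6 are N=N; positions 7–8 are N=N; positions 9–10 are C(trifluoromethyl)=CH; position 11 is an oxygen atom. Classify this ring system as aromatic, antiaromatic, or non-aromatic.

Antiaromatic

The p orbitals form a continuous loop: every atom in a ring double bond is sp² and brings one electron to the p orbital; the doubly-bonded nitrogens are pyridine-type — their lone pairs lie in the ring plane, leaving one electron in the p orbital; the oxygen donates one lone pair from its p orbital. The ring is fully conjugated.
Counting π electrons: 5 × 2 = 10 from the double-bond units + 2 from the O atom = 12.
A 4n π count (12, n = 3) in a planar conjugated ring means antiaromatic.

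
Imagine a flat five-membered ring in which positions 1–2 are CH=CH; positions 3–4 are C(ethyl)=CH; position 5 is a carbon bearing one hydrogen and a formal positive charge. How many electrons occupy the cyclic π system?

Every ring atom contributes a p orbital perpendicular to the ring (every atom in a ring double bond is sp² and brings one electron to the p orbital; the carbocation has an empty p orbital), so the π system is cyclic and fully conjugated.
Counting π electrons: 2 × 2 = 4 from the double-bond units + 0 from the CH(+) atom = 4.

4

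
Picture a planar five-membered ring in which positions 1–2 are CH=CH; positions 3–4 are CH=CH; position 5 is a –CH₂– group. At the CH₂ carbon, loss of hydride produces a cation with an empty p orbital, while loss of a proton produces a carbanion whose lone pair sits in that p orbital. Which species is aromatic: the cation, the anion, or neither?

In both ions every ring atom is sp² and contributes a p orbital, so both rings are fully conjugated.
Cation: 2 × 2 + 0 = 4 π electrons → 4(1), antiaromatic.
Anion: 2 × 2 + 2 = 6 π electrons → 4(1)+2, aromatic.

The anion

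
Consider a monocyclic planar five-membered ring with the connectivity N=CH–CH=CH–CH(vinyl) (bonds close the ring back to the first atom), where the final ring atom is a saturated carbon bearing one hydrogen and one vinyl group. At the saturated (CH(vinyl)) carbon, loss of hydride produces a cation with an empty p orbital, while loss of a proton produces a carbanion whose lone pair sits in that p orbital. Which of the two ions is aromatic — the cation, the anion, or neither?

The anion

In either ion the ring is fully conjugated: every atom, including the new sp² carbon, supplies a p orbital.
Cation: 2 × 2 + 0 = 4 π electrons → 4(1), antiaromatic.
Anion: 2 × 2 + 2 = 6 π electrons → 4(1)+2, aromatic.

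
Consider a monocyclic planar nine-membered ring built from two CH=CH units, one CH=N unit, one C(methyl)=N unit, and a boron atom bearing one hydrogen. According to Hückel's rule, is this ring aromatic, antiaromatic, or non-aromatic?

The p orbitals form a continuous loop: the double-bond atoms are sp², each contributing one p electron; each =N– nitrogen is pyridine-type (lone pair in the sp² plane, one electron in the p orbital); the boron has an empty p orbital. The ring is fully conjugated.
Tallying contributions gives 4 × 2 = 8 from the double-bond units + 0 from the BH atom = 8.
8 = 4(2); a planar, fully conjugated 4n system is antiaromatic.

Antiaromatic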